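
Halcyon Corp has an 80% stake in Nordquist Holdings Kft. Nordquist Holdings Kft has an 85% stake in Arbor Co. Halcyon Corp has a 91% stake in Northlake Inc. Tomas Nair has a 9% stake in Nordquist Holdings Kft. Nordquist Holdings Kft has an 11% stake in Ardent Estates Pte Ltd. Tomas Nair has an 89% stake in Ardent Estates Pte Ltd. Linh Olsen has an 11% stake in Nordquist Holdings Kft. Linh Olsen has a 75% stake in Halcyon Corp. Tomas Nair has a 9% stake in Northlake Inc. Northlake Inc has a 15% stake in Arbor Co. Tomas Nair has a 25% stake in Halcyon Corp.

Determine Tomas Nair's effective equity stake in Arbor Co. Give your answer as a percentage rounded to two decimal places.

29.41%

Tomas reaches Arbor along 4 paths.
Via Nordquist: 9% × 85% = 7.65%.
Via Halcyon → Nordquist: 25% × 80% × 85% = 17%.
Via Northlake: 9% × 15% = 1.35%.
Via Halcyon → Northlake: 25% × 91% × 15% = 3.4125%.
Total: 7.65% + 17% + 1.35% + 3.4125% = 29.4125%.
Rounded: 29.41%.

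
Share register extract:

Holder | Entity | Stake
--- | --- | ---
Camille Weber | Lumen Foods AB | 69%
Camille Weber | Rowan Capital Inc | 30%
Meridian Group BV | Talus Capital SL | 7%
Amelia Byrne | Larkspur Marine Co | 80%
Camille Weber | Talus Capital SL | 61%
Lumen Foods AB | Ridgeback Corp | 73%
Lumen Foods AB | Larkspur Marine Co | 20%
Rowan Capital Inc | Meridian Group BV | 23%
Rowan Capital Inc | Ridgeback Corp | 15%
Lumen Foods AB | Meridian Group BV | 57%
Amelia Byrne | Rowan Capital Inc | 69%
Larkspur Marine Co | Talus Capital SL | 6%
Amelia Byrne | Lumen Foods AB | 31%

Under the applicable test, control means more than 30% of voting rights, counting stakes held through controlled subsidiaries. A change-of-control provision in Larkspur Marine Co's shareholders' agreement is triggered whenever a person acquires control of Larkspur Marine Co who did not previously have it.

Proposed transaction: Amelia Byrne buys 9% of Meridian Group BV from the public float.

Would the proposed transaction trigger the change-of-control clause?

No

The purchase changes only Amelia's holdings, so Amelia is the only person who could newly come to control Larkspur.
Amelia holds 31% of Lumen, so Amelia controls Lumen.
Amelia and Lumen together hold 80% + 20% = 100% of Larkspur, so Amelia controls Larkspur.
So Amelia already controls Larkspur before the transaction.
After the purchase, Amelia holds 9% of Meridian directly.
Amelia controlled Larkspur already, so this is not a new person acquiring control; every other person's position is unchanged or reduced.
No new person acquires control, so the clause is not triggered.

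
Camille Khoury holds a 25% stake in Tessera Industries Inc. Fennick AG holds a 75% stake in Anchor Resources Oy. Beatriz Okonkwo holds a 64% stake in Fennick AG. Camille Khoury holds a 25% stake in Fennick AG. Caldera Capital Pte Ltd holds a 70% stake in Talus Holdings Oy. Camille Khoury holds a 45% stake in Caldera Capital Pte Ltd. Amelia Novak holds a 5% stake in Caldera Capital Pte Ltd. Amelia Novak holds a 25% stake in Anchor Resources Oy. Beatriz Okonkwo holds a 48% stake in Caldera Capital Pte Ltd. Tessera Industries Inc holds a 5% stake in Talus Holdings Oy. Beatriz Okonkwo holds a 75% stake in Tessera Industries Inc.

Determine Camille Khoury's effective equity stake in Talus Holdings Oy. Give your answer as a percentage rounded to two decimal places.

Camille reaches Talus along 2 paths.
Via Tessera: 25% × 5% = 1.25%.
Via Caldera: 45% × 70% = 31.5%.
Total: 1.25% + 31.5% = 32.75%.

32.75%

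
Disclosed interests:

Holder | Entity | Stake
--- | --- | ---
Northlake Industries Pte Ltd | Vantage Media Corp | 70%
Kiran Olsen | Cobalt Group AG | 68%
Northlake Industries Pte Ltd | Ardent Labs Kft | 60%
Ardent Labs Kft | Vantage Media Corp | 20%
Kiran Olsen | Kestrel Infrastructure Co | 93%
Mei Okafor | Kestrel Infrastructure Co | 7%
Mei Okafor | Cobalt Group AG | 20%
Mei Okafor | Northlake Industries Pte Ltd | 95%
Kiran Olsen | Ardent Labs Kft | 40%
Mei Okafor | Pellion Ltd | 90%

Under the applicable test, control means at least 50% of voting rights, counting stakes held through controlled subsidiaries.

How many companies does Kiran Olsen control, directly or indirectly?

2

Kiran holds 93% of Kestrel, so Kiran controls Kestrel.
Kiran holds 68% of Cobalt, so Kiran controls Cobalt.
No other company's threshold is met.
Kiran controls 2 companies.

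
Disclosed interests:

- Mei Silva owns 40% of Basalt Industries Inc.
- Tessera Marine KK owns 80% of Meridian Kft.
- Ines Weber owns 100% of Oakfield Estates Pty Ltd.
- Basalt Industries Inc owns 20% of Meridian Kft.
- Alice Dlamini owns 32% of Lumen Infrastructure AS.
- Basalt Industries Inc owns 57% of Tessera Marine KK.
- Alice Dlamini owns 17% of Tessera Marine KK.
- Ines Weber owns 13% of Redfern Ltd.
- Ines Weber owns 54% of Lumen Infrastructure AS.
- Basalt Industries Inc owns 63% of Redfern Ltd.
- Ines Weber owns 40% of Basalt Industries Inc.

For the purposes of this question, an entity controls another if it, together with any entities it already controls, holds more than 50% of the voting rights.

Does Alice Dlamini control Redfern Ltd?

No

Alice's largest direct stake is 32% in Lumen, which does not meet the threshold, so Alice controls no company.
Neither Alice nor any entity Alice controls holds any voting interest in Redfern.
So Alice does not control Redfern.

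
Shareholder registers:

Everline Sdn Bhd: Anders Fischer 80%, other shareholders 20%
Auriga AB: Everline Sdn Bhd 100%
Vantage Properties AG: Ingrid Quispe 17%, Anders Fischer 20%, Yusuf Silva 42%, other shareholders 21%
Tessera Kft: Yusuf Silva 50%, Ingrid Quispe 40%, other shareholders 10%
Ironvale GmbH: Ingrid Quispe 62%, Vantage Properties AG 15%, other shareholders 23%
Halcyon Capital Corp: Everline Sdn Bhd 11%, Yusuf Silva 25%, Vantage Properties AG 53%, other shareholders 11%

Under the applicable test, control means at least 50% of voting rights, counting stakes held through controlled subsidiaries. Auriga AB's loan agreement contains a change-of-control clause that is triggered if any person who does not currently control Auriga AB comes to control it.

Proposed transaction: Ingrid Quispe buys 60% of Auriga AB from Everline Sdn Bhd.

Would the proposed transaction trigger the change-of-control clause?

The purchase adds only to Ingrid's holdings (Everline's stake shrinks), so Ingrid is the only person who could newly come to control Auriga.
Ingrid holds 62% of Ironvale, so Ingrid controls Ironvale.
Neither Ingrid nor any entity Ingrid controls holds any voting interest in Auriga.
So before the transaction, Ingrid does not control Auriga.
After the purchase, Ingrid holds 60% of Auriga directly, and Everline's stake falls to 40%.
Ingrid holds 60% of Auriga, so Ingrid controls Auriga.
Ingrid did not control Auriga before and does after, so the clause is triggered.

Yes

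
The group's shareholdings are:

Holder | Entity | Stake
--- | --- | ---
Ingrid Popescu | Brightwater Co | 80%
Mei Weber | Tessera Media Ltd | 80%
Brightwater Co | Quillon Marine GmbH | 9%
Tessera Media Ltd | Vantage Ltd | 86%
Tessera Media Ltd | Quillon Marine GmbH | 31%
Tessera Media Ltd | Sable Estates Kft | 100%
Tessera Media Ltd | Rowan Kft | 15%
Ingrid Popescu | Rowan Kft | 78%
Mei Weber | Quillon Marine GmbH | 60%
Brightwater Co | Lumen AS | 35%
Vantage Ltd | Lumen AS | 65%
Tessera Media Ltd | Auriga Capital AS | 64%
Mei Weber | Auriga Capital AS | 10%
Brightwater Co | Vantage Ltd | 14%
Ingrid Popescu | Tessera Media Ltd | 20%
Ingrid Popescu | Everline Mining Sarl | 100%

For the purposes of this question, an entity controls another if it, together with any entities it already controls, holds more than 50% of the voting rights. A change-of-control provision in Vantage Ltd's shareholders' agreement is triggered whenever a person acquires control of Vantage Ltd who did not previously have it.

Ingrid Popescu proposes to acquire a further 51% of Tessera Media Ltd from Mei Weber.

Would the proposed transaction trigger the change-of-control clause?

The purchase adds only to Ingrid's holdings (Mei's stake shrinks), so Ingrid is the only person who could newly come to control Vantage.
Ingrid holds 80% of Brightwater, so Ingrid controls Brightwater.
Ingrid holds 100% of Everline, so Ingrid controls Everline.
Ingrid holds 78% of Rowan, so Ingrid controls Rowan.
In Vantage, Ingrid's side holds only 14%, not > 50%.
So before the transaction, Ingrid does not control Vantage.
After the purchase, Ingrid's direct stake in Tessera rises to 20% + 51% = 71%, and Mei's stake falls to 29%.
Ingrid holds 71% of Tessera, so Ingrid controls Tessera.
Tessera and Brightwater together hold 86% + 14% = 100% of Vantage, so Ingrid controls Vantage.
Ingrid did not control Vantage before and does after, so the clause is triggered.

Yes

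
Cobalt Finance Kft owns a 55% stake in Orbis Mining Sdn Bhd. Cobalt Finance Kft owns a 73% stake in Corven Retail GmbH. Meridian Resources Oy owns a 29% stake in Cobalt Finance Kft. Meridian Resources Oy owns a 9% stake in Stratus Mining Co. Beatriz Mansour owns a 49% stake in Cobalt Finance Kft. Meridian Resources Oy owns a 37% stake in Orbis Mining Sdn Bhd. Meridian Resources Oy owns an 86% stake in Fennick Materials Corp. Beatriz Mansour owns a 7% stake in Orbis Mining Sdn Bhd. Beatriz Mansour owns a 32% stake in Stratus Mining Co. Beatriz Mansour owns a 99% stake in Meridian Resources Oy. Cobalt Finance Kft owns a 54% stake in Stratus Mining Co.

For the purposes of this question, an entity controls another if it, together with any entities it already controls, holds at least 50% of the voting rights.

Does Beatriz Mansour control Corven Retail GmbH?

Beatriz holds 99% of Meridian, so Beatriz controls Meridian.
Beatriz and Meridian together hold 49% + 29% = 78% of Cobalt, so Beatriz controls Cobalt.
Cobalt holds 73% of Corven, so Beatriz controls Corven.

Yes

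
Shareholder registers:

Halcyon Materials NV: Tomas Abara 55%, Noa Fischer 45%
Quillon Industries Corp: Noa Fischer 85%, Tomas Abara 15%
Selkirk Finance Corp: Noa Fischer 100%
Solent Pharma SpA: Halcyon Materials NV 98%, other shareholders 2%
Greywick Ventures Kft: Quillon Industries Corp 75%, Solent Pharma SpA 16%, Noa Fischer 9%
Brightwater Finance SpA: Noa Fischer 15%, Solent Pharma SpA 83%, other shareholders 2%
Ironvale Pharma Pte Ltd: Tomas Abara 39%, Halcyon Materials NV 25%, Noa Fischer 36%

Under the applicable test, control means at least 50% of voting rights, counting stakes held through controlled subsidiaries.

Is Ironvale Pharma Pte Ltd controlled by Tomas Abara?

Yes

Tomas holds 55% of Halcyon, so Tomas controls Halcyon.
Tomas and Halcyon together hold 39% + 25% = 64% of Ironvale, so Tomas controls Ironvale.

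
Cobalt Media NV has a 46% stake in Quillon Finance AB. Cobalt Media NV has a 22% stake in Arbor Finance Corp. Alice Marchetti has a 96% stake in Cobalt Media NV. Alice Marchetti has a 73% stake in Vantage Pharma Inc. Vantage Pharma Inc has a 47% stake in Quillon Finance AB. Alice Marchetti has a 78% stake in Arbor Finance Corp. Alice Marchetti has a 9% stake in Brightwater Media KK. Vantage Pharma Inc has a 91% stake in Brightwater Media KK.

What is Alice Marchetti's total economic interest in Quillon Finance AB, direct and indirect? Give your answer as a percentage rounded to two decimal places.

Alice reaches Quillon along 2 paths.
Via Vantage: 73% × 47% = 34.31%.
Via Cobalt: 96% × 46% = 44.16%.
Total: 34.31% + 44.16% = 78.47%.

78.47%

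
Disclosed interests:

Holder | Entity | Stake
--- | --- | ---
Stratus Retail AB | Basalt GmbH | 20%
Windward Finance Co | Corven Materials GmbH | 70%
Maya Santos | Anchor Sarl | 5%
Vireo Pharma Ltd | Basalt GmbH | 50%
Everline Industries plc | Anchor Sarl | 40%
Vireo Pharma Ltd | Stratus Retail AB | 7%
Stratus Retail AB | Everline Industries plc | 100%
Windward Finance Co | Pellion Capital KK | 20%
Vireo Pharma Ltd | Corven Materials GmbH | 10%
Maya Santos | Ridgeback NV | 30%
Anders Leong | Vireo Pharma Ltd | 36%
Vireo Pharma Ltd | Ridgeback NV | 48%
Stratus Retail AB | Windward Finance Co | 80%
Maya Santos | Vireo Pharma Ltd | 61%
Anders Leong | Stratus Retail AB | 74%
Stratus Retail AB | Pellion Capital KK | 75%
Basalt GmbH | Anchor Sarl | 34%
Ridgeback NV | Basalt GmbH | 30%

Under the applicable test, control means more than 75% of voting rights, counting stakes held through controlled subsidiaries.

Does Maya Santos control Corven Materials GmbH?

No

Maya's largest direct stake is 61% in Vireo, which does not meet the threshold, so Maya controls no company.
Neither Maya nor any entity Maya controls holds any voting interest in Corven.
So Maya does not control Corven.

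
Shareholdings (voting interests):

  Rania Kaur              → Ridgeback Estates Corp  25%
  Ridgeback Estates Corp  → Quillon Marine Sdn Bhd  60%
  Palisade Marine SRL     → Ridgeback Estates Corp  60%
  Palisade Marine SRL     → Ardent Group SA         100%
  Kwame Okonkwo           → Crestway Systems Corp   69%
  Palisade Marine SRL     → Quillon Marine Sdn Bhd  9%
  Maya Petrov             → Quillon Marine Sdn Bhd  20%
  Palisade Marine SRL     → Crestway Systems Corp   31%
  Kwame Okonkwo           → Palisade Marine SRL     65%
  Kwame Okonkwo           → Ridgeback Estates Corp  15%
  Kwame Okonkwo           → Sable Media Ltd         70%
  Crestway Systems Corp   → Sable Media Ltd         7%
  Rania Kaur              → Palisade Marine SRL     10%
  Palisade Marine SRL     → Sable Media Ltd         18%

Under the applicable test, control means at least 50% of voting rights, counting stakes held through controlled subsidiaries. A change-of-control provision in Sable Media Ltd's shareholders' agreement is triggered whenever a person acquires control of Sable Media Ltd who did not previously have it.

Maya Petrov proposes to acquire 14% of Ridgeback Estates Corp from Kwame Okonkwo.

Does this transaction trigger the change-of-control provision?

The purchase adds only to Maya's holdings (Kwame's stake shrinks), so Maya is the only person who could newly come to control Sable.
Maya's largest direct stake is 20% in Quillon, which does not meet the threshold, so Maya controls no company.
Neither Maya nor any entity Maya controls holds any voting interest in Sable.
So before the transaction, Maya does not control Sable.
After the purchase, Maya holds 14% of Ridgeback directly, and Kwame's stake falls to 1%.
Maya's side now holds 14% of Ridgeback, not ≥ 50%, so Maya still does not control Ridgeback.
After the transaction, neither Maya nor any entity Maya controls holds a voting interest in Sable, so Maya still does not control it.
No new person acquires control, so the clause is not triggered.

No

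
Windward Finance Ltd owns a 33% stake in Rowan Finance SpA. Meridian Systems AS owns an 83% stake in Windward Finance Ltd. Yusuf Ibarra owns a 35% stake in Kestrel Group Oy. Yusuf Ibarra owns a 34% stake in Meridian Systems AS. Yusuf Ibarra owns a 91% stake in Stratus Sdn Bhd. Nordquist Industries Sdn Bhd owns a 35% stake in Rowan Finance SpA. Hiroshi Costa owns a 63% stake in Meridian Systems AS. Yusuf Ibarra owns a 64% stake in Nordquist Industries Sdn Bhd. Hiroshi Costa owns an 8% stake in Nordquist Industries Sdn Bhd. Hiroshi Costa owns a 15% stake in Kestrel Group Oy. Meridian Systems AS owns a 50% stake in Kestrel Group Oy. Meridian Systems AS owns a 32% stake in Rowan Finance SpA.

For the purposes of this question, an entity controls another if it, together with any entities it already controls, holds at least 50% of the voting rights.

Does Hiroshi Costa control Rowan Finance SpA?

Yes

Hiroshi holds 63% of Meridian, so Hiroshi controls Meridian.
Meridian holds 83% of Windward, so Hiroshi controls Windward.
Meridian and Windward together hold 32% + 33% = 65% of Rowan, so Hiroshi controls Rowan.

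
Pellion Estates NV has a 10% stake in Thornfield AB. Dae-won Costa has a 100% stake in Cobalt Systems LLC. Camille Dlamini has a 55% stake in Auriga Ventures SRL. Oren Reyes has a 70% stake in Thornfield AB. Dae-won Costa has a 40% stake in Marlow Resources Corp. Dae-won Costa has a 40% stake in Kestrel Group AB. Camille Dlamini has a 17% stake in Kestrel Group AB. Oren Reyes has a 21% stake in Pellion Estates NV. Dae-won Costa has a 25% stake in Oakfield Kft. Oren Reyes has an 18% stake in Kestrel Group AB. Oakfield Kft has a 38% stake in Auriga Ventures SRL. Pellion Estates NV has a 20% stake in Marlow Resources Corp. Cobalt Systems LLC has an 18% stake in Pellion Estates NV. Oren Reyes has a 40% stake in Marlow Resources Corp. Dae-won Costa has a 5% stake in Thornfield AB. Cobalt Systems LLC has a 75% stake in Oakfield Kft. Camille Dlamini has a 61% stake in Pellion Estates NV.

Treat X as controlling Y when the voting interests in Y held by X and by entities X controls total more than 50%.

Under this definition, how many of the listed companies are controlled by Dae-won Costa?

Dae-won holds 100% of Cobalt, so Dae-won controls Cobalt.
Dae-won and Cobalt together hold 25% + 75% = 100% of Oakfield, so Dae-won controls Oakfield.
No other company's threshold is met.
Dae-won controls 2 companies.

2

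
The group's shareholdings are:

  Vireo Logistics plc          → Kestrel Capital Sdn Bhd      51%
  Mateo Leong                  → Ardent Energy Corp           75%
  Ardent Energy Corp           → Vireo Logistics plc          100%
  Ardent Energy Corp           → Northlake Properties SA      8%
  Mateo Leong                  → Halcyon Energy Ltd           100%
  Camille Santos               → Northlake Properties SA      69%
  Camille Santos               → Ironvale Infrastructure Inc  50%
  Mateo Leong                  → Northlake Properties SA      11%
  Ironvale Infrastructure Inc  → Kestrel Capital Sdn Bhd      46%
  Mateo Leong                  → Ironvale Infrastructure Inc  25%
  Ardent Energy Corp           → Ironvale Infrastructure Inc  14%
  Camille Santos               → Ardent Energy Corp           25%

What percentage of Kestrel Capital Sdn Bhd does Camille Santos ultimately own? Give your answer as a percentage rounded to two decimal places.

37.36%

Camille reaches Kestrel along 3 paths.
Via Ironvale: 50% × 46% = 23%.
Via Ardent → Ironvale: 25% × 14% × 46% = 1.61%.
Via Ardent → Vireo: 25% × 100% × 51% = 12.75%.
Total: 23% + 1.61% + 12.75% = 37.36%.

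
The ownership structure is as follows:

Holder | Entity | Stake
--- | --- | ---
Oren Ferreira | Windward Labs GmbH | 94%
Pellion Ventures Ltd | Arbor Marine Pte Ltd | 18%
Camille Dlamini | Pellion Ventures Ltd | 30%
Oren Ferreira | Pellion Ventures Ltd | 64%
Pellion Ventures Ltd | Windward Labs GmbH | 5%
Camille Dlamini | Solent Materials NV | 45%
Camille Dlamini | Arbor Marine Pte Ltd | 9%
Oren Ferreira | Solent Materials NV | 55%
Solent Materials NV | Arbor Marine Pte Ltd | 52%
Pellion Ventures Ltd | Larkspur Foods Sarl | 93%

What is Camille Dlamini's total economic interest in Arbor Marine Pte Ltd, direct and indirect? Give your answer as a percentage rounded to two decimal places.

37.80%

Camille reaches Arbor along 3 paths.
Direct stake: 9% = 9%.
Via Pellion: 30% × 18% = 5.4%.
Via Solent: 45% × 52% = 23.4%.
Total: 9% + 5.4% + 23.4% = 37.8%.
Rounded: 37.80%.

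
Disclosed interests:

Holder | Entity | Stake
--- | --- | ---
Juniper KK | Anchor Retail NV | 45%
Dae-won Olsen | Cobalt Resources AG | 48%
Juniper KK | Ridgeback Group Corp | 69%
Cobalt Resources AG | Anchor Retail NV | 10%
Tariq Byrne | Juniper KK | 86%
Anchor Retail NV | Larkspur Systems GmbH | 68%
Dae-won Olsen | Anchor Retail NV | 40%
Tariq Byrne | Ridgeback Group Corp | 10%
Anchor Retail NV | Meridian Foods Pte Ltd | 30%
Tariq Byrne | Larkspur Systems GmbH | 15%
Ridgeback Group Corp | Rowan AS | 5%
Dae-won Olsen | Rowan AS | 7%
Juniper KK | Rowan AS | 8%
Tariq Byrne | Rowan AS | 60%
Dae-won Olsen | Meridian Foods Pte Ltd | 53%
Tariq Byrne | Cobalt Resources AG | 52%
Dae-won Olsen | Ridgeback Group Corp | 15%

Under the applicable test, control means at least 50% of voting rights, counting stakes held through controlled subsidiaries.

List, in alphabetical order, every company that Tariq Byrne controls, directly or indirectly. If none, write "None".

Tariq holds 86% of Juniper, so Tariq controls Juniper.
Tariq and Juniper together hold 10% + 69% = 79% of Ridgeback, so Tariq controls Ridgeback.
Tariq holds 52% of Cobalt, so Tariq controls Cobalt.
Juniper and Tariq and Ridgeback together hold 8% + 60% + 5% = 73% of Rowan, so Tariq controls Rowan.
Juniper and Cobalt together hold 45% + 10% = 55% of Anchor, so Tariq controls Anchor.
Anchor and Tariq together hold 68% + 15% = 83% of Larkspur, so Tariq controls Larkspur.
No other company's threshold is met.

Anchor Retail NV, Cobalt Resources AG, Juniper KK, Larkspur Systems GmbH, Ridgeback Group Corp, Rowan AS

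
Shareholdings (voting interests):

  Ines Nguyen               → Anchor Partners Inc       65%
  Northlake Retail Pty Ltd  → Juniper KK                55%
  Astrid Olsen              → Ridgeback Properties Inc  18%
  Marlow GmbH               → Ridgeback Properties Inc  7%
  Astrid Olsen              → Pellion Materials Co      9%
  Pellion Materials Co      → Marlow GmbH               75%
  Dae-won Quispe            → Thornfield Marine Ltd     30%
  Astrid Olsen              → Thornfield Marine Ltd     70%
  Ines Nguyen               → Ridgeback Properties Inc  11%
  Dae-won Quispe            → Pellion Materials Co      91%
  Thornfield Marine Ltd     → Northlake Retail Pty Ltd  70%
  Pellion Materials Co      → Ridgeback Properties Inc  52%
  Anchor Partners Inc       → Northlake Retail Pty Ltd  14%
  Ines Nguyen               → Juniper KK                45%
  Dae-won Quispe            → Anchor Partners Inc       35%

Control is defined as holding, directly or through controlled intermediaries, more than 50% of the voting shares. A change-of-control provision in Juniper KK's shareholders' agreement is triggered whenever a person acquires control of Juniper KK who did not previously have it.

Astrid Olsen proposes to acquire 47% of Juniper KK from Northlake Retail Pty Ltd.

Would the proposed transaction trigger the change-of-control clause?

No

The purchase adds only to Astrid's holdings (Northlake's stake shrinks), so Astrid is the only person who could newly come to control Juniper.
Astrid holds 70% of Thornfield, so Astrid controls Thornfield.
Thornfield holds 70% of Northlake, so Astrid controls Northlake.
Northlake holds 55% of Juniper, so Astrid controls Juniper.
So Astrid already controls Juniper before the transaction.
After the purchase, Astrid holds 47% of Juniper directly, and Northlake's stake falls to 8%.
Astrid controlled Juniper already, so this is not a new person acquiring control; every other person's position is unchanged or reduced.
No new person acquires control, so the clause is not triggered.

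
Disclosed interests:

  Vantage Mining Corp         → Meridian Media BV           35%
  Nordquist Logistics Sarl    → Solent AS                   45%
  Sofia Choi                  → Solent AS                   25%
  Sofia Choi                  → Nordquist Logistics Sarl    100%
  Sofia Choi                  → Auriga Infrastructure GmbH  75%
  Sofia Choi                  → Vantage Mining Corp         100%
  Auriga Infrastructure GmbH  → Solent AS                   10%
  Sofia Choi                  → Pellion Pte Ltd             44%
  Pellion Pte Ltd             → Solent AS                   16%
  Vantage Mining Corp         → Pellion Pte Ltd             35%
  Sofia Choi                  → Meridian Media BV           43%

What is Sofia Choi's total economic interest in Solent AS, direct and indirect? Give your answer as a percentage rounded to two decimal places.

Sofia reaches Solent along 5 paths.
Via Vantage → Pellion: 100% × 35% × 16% = 5.6%.
Via Pellion: 44% × 16% = 7.04%.
Direct stake: 25% = 25%.
Via Nordquist: 100% × 45% = 45%.
Via Auriga: 75% × 10% = 7.5%.
Total: 5.6% + 7.04% + 25% + 45% + 7.5% = 90.14%.

90.14%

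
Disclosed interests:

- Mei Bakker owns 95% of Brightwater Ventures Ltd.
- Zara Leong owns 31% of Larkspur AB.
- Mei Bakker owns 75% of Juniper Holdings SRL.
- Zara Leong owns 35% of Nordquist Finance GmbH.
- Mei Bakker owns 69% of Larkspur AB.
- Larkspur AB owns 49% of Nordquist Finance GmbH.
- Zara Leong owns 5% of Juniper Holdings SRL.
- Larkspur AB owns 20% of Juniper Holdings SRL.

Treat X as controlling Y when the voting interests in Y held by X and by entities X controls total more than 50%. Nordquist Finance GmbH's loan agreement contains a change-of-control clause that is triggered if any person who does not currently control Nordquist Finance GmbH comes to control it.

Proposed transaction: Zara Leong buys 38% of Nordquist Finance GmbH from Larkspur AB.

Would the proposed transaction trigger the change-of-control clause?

The purchase adds only to Zara's holdings (Larkspur's stake shrinks), so Zara is the only person who could newly come to control Nordquist.
Zara's largest direct stake is 35% in Nordquist, which does not meet the threshold, so Zara controls no company.
In Nordquist, Zara's side holds only 35%, not > 50%.
So before the transaction, Zara does not control Nordquist.
After the purchase, Zara's direct stake in Nordquist rises to 35% + 38% = 73%, and Larkspur's stake falls to 11%.
Zara holds 73% of Nordquist, so Zara controls Nordquist.
Zara did not control Nordquist before and does after, so the clause is triggered.

Yes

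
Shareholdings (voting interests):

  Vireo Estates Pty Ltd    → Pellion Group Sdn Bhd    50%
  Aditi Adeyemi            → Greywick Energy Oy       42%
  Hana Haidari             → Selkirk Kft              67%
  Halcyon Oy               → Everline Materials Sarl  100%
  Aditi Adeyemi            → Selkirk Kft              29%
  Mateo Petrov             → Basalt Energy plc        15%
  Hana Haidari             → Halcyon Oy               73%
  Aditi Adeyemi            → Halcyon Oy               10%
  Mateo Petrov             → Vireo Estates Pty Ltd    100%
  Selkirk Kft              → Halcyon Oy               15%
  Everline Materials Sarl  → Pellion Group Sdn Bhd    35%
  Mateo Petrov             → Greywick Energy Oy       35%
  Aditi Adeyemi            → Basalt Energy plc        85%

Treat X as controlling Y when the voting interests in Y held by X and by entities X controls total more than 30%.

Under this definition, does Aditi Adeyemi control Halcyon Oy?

No

Aditi holds 85% of Basalt, so Aditi controls Basalt.
Aditi holds 42% of Greywick, so Aditi controls Greywick.
In Halcyon, Aditi's side holds only 10%, not > 30%.
So Aditi does not control Halcyon.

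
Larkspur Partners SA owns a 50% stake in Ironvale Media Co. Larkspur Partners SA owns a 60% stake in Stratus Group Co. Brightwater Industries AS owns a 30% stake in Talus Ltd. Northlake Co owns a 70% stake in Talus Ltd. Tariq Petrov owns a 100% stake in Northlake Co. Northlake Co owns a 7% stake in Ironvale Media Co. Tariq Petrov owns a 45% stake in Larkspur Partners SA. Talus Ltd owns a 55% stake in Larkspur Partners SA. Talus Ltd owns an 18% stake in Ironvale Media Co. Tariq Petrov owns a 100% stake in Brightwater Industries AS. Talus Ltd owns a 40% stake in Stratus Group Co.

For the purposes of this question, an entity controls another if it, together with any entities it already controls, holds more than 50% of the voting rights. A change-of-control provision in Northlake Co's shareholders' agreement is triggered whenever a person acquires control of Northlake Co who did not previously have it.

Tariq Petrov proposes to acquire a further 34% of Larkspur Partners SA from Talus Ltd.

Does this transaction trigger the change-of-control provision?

The purchase adds only to Tariq's holdings (Talus's stake shrinks), so Tariq is the only person who could newly come to control Northlake.
Tariq holds 100% of Northlake, so Tariq controls Northlake.
So Tariq already controls Northlake before the transaction.
After the purchase, Tariq's direct stake in Larkspur rises to 45% + 34% = 79%, and Talus's stake falls to 21%.
Tariq controlled Northlake already, so this is not a new person acquiring control; every other person's position is unchanged or reduced.
No new person acquires control, so the clause is not triggered.

No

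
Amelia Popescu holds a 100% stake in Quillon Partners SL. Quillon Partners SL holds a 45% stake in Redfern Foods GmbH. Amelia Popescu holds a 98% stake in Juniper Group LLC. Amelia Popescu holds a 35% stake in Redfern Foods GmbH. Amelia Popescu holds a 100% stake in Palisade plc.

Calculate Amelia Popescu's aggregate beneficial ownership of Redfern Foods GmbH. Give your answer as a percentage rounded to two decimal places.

80.00%

Amelia reaches Redfern along 2 paths.
Via Quillon: 100% × 45% = 45%.
Direct stake: 35% = 35%.
Total: 45% + 35% = 80%.
Rounded: 80.00%.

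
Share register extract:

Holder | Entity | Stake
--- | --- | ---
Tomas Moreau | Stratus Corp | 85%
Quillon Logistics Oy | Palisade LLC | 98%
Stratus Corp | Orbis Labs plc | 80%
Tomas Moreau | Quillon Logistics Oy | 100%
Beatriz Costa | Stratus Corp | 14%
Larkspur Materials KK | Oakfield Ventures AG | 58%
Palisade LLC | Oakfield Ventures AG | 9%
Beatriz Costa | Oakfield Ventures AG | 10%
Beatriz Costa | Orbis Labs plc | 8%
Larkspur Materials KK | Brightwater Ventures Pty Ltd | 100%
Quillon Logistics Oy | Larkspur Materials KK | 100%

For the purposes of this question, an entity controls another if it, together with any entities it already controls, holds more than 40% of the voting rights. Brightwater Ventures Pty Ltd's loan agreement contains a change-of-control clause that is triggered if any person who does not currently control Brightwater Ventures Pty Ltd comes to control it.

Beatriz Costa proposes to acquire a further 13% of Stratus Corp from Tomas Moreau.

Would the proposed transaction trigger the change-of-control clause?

The purchase adds only to Beatriz's holdings (Tomas's stake shrinks), so Beatriz is the only person who could newly come to control Brightwater.
Beatriz's largest direct stake is 14% in Stratus, which does not meet the threshold, so Beatriz controls no company.
Neither Beatriz nor any entity Beatriz controls holds any voting interest in Brightwater.
So before the transaction, Beatriz does not control Brightwater.
After the purchase, Beatriz's direct stake in Stratus rises to 14% + 13% = 27%, and Tomas's stake falls to 72%.
Beatriz's side now holds 27% of Stratus, not > 40%, so Beatriz still does not control Stratus.
After the transaction, neither Beatriz nor any entity Beatriz controls holds a voting interest in Brightwater, so Beatriz still does not control it.
No new person acquires control, so the clause is not triggered.

No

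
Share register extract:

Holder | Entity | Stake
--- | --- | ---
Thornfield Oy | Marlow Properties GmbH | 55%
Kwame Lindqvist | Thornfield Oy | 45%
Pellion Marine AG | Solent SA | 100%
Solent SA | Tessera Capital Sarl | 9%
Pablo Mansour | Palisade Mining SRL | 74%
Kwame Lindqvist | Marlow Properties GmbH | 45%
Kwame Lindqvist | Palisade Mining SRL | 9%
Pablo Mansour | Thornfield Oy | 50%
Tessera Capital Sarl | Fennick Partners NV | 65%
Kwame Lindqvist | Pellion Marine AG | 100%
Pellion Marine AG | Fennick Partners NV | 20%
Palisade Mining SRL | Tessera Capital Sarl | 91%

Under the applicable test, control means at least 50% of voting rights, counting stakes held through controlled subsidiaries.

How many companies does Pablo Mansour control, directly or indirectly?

5

Pablo holds 50% of Thornfield, so Pablo controls Thornfield.
Thornfield holds 55% of Marlow, so Pablo controls Marlow.
Pablo holds 74% of Palisade, so Pablo controls Palisade.
Palisade holds 91% of Tessera, so Pablo controls Tessera.
Tessera holds 65% of Fennick, so Pablo controls Fennick.
No other company's threshold is met.
Pablo controls 5 companies.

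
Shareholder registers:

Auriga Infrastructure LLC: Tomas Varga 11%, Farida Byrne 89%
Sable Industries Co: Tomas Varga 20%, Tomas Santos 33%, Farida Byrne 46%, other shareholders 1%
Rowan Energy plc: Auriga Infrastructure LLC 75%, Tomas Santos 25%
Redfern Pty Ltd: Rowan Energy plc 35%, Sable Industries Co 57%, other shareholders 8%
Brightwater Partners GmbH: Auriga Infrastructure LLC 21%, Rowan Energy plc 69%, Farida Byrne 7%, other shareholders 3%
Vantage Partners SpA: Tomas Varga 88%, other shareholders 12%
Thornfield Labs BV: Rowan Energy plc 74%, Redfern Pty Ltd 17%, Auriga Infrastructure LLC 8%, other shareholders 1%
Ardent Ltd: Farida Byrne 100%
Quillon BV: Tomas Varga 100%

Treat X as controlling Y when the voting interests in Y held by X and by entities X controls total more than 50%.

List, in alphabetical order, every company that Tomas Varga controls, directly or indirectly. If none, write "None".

Tomas Varga holds 88% of Vantage, so Tomas Varga controls Vantage.
Tomas Varga holds 100% of Quillon, so Tomas Varga controls Quillon.
No other company's threshold is met.

Quillon BV, Vantage Partners SpA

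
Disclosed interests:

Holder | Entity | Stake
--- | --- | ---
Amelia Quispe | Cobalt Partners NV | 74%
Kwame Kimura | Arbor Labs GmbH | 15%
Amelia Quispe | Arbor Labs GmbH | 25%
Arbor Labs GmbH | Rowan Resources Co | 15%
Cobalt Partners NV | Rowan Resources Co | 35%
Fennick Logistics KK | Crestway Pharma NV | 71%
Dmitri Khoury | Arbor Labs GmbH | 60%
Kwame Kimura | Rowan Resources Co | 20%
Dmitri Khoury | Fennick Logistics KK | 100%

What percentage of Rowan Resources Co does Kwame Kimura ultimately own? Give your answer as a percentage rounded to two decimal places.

22.25%

Kwame reaches Rowan along 2 paths.
Direct stake: 20% = 20%.
Via Arbor: 15% × 15% = 2.25%.
Total: 20% + 2.25% = 22.25%.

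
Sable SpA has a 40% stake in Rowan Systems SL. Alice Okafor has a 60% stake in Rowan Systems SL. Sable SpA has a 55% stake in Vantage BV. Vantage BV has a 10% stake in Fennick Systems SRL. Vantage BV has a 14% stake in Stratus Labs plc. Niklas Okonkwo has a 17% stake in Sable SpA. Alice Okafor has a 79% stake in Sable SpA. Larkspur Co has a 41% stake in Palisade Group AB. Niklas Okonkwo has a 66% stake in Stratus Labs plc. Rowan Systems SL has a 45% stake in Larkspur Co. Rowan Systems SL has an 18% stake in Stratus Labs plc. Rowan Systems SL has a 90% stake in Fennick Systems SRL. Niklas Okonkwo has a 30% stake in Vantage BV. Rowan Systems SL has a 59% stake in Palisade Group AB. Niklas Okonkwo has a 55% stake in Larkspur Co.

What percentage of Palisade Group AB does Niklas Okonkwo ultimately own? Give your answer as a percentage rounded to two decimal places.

Niklas reaches Palisade along 3 paths.
Via Larkspur: 55% × 41% = 22.55%.
Via Sable → Rowan → Larkspur: 17% × 40% × 45% × 41% = 1.2546%.
Via Sable → Rowan: 17% × 40% × 59% = 4.012%.
Total: 22.55% + 1.2546% + 4.012% = 27.8166%.
Rounded: 27.82%.

27.82%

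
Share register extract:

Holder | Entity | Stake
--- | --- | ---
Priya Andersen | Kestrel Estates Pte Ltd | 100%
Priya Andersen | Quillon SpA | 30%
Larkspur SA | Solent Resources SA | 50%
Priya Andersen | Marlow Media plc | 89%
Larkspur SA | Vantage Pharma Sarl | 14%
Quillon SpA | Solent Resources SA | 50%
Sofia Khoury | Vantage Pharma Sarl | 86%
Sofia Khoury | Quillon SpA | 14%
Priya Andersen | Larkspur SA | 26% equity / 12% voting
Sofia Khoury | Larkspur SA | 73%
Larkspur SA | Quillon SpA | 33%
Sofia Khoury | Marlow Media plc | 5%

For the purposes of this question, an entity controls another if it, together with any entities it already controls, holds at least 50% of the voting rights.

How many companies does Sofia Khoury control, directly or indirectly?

Sofia holds 73% of Larkspur, so Sofia controls Larkspur.
Larkspur holds 50% of Solent, so Sofia controls Solent.
Sofia and Larkspur together hold 86% + 14% = 100% of Vantage, so Sofia controls Vantage.
No other company's threshold is met.
Sofia controls 3 companies.

3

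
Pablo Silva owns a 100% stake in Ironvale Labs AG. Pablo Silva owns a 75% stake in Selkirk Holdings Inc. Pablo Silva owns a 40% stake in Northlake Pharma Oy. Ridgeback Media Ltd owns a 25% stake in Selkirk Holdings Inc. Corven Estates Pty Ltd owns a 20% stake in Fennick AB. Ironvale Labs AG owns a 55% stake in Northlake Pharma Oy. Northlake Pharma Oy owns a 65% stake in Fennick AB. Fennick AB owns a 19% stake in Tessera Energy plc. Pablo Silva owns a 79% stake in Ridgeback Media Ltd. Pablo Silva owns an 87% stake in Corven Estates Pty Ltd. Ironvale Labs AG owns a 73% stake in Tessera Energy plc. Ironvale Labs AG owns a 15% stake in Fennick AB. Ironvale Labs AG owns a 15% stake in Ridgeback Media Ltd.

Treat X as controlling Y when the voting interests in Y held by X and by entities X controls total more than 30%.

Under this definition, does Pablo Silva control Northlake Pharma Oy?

Pablo holds 100% of Ironvale, so Pablo controls Ironvale.
Ironvale and Pablo together hold 55% + 40% = 95% of Northlake, so Pablo controls Northlake.

Yes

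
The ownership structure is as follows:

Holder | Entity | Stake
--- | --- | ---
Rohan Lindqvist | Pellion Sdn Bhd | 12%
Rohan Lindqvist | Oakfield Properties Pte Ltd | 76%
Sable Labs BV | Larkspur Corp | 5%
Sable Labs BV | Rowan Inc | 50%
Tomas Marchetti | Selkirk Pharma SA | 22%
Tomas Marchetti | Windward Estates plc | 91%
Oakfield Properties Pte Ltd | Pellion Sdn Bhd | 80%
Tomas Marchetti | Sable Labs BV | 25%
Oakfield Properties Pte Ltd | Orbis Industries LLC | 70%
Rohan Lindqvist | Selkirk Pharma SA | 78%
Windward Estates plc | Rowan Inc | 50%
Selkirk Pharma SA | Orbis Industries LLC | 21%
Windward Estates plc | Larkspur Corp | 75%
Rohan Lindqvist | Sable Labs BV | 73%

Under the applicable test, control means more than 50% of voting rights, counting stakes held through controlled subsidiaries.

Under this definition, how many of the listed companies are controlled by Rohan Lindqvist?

5

Rohan holds 73% of Sable, so Rohan controls Sable.
Rohan holds 78% of Selkirk, so Rohan controls Selkirk.
Rohan holds 76% of Oakfield, so Rohan controls Oakfield.
Selkirk and Oakfield together hold 21% + 70% = 91% of Orbis, so Rohan controls Orbis.
Oakfield and Rohan together hold 80% + 12% = 92% of Pellion, so Rohan controls Pellion.
No other company's threshold is met.
Rohan controls 5 companies.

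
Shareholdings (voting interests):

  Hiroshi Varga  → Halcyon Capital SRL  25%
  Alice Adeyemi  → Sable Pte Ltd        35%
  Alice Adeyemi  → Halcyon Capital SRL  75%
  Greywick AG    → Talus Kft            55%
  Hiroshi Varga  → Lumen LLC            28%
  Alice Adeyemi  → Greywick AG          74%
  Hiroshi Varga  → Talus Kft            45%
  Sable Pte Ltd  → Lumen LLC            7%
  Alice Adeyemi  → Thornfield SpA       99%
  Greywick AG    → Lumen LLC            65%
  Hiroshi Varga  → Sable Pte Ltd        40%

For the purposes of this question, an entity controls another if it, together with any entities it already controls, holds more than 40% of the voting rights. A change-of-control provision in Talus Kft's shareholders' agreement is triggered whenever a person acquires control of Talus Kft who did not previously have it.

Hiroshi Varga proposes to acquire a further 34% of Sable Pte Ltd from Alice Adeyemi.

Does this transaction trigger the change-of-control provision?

No

The purchase adds only to Hiroshi's holdings (Alice's stake shrinks), so Hiroshi is the only person who could newly come to control Talus.
Hiroshi holds 45% of Talus, so Hiroshi controls Talus.
So Hiroshi already controls Talus before the transaction.
After the purchase, Hiroshi's direct stake in Sable rises to 40% + 34% = 74%, and Alice's stake falls to 1%.
Hiroshi controlled Talus already, so this is not a new person acquiring control; every other person's position is unchanged or reduced.
No new person acquires control, so the clause is not triggered.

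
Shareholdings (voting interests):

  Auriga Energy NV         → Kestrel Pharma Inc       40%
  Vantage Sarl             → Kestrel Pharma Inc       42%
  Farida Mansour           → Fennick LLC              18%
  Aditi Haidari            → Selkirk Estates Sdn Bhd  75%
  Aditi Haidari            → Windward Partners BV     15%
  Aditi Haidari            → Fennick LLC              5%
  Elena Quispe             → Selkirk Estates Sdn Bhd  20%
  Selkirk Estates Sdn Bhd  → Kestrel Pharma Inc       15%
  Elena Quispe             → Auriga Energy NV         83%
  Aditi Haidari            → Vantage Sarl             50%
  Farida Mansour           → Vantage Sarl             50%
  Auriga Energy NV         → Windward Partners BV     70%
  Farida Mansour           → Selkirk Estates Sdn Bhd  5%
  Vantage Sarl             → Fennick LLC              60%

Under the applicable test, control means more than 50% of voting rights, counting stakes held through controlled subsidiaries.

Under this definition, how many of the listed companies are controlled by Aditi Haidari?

Aditi holds 75% of Selkirk, so Aditi controls Selkirk.
No other company's threshold is met.
Aditi controls 1 company.

1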